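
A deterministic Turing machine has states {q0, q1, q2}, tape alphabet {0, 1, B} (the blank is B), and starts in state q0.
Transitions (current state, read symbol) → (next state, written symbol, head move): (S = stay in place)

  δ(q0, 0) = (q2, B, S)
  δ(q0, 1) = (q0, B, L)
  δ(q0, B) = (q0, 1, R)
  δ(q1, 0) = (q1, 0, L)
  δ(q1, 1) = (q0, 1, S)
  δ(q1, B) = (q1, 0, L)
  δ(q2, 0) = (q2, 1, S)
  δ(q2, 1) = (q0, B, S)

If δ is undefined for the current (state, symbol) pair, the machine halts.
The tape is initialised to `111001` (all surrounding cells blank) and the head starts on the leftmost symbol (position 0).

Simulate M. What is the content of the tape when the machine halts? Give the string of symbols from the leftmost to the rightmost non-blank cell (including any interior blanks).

state=q0 head=0 tape=BBB[1]11001   (q0,1)→(q0,B,L)
state=q0 head=-1 tape=BB[B]B11001   (q0,B)→(q0,1,R)
state=q0 head=0 tape=BB1[B]11001   (q0,B)→(q0,1,R)
state=q0 head=1 tape=BB11[1]1001   (q0,1)→(q0,B,L)
state=q0 head=0 tape=BB1[1]B1001   (q0,1)→(q0,B,L)
state=q0 head=-1 tape=BB[1]BB1001   (q0,1)→(q0,B,L)
state=q0 head=-2 tape=B[B]BBB1001   (q0,B)→(q0,1,R)
state=q0 head=-1 tape=B1[B]BB1001   (q0,B)→(q0,1,R)
state=q0 head=0 tape=B11[B]B1001   (q0,B)→(q0,1,R)
state=q0 head=1 tape=B111[B]1001   (q0,B)→(q0,1,R)
state=q0 head=2 tape=B1111[1]001   (q0,1)→(q0,B,L)
state=q0 head=1 tape=B111[1]B001   (q0,1)→(q0,B,L)
state=q0 head=0 tape=B11[1]BB001   (q0,1)→(q0,B,L)
state=q0 head=-1 tape=B1[1]BBB001   (q0,1)→(q0,B,L)
state=q0 head=-2 tape=B[1]BBBB001   (q0,1)→(q0,B,L)
state=q0 head=-3 tape=[B]BBBBB001   (q0,B)→(q0,1,R)
state=q0 head=-2 tape=1[B]BBBB001   (q0,B)→(q0,1,R)
state=q0 head=-1 tape=11[B]BBB001   (q0,B)→(q0,1,R)
state=q0 head=0 tape=111[B]BB001   (q0,B)→(q0,1,R)
state=q0 head=1 tape=1111[B]B001   (q0,B)→(q0,1,R)
state=q0 head=2 tape=11111[B]001   (q0,B)→(q0,1,R)
state=q0 head=3 tape=111111[0]01   (q0,0)→(q2,B,S)
state=q2 head=3 tape=111111[B]01
The non-blank tape span at halt is 111111B01.

111111B01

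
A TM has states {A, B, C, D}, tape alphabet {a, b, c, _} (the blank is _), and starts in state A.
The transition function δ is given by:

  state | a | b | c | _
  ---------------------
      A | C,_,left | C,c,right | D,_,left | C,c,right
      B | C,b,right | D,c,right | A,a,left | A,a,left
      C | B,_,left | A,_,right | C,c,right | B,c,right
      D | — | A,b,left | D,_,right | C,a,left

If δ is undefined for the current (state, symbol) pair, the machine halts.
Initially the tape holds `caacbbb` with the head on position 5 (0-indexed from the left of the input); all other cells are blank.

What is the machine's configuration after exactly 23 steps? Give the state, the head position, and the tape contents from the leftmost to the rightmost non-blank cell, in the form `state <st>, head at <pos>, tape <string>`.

state B, head at 4, tape caacc___a

state=A head=5 tape=caacb[b]b___   (A,b)→(C,c,right)
state=C head=6 tape=caacbc[b]___   (C,b)→(A,_,right)
state=A head=7 tape=caacbc_[_]__   (A,_)→(C,c,right)
state=C head=8 tape=caacbc_c[_]_   (C,_)→(B,c,right)
state=B head=9 tape=caacbc_cc[_]   (B,_)→(A,a,left)
state=A head=8 tape=caacbc_c[c]a   (A,c)→(D,_,left)
state=D head=7 tape=caacbc_[c]_a   (D,c)→(D,_,right)
state=D head=8 tape=caacbc__[_]a   (D,_)→(C,a,left)
state=C head=7 tape=caacbc_[_]aa   (C,_)→(B,c,right)
state=B head=8 tape=caacbc_c[a]a   (B,a)→(C,b,right)
state=C head=9 tape=caacbc_cb[a]   (C,a)→(B,_,left)
state=B head=8 tape=caacbc_c[b]_   (B,b)→(D,c,right)
state=D head=9 tape=caacbc_cc[_]   (D,_)→(C,a,left)
state=C head=8 tape=caacbc_c[c]a   (C,c)→(C,c,right)
state=C head=9 tape=caacbc_cc[a]   (C,a)→(B,_,left)
state=B head=8 tape=caacbc_c[c]_   (B,c)→(A,a,left)
state=A head=7 tape=caacbc_[c]a_   (A,c)→(D,_,left)
state=D head=6 tape=caacbc[_]_a_   (D,_)→(C,a,left)
state=C head=5 tape=caacb[c]a_a_   (C,c)→(C,c,right)
state=C head=6 tape=caacbc[a]_a_   (C,a)→(B,_,left)
state=B head=5 tape=caacb[c]__a_   (B,c)→(A,a,left)
state=A head=4 tape=caac[b]a__a_   (A,b)→(C,c,right)
state=C head=5 tape=caacc[a]__a_   (C,a)→(B,_,left)
state=B head=4 tape=caac[c]___a_
After 23 steps: state B, head at 4, tape caacc___a.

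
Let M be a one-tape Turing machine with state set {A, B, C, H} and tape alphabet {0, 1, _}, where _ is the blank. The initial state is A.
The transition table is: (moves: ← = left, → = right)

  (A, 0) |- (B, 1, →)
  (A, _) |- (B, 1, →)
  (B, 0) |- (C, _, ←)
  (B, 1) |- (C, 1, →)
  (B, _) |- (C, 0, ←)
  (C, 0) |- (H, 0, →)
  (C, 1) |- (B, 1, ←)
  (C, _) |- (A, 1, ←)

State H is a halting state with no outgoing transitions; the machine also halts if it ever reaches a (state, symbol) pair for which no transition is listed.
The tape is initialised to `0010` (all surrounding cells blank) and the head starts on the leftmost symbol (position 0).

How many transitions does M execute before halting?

A | ___[0]010   read 0 → write 1, move →, go to B
B | ___1[0]10   read 0 → write _, move ←, go to C
C | ___[1]_10   read 1 → write 1, move ←, go to B
B | __[_]1_10   read _ → write 0, move ←, go to C
C | _[_]01_10   read _ → write 1, move ←, go to A
A | [_]101_10   read _ → write 1, move →, go to B
B | 1[1]01_10   read 1 → write 1, move →, go to C
C | 11[0]1_10   read 0 → write 0, move →, go to H
H | 110[1]_10
M halts after 8 transitions.

8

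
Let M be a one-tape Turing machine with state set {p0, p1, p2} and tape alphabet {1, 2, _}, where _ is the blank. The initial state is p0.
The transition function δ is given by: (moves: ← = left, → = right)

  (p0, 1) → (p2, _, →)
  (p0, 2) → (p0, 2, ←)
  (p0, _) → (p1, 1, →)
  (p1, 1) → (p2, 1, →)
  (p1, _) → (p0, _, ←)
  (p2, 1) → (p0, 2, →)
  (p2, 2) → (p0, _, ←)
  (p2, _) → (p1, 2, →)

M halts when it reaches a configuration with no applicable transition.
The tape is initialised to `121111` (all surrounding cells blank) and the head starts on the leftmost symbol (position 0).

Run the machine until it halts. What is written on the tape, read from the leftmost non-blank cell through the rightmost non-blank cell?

p0 | [1]21111___   read 1 → write _, move →, go to p2
p2 | _[2]1111___   read 2 → write _, move ←, go to p0
p0 | [_]_1111___   read _ → write 1, move →, go to p1
p1 | 1[_]1111___   read _ → write _, move ←, go to p0
p0 | [1]_1111___   read 1 → write _, move →, go to p2
p2 | _[_]1111___   read _ → write 2, move →, go to p1
p1 | _2[1]111___   read 1 → write 1, move →, go to p2
p2 | _21[1]11___   read 1 → write 2, move →, go to p0
p0 | _212[1]1___   read 1 → write _, move →, go to p2
p2 | _212_[1]___   read 1 → write 2, move →, go to p0
p0 | _212_2[_]__   read _ → write 1, move →, go to p1
p1 | _212_21[_]_   read _ → write _, move ←, go to p0
p0 | _212_2[1]__   read 1 → write _, move →, go to p2
p2 | _212_2_[_]_   read _ → write 2, move →, go to p1
p1 | _212_2_2[_]   read _ → write _, move ←, go to p0
p0 | _212_2_[2]_   read 2 → write 2, move ←, go to p0
p0 | _212_2[_]2_   read _ → write 1, move →, go to p1
p1 | _212_21[2]_
The non-blank tape span at halt is 212_212.

212_212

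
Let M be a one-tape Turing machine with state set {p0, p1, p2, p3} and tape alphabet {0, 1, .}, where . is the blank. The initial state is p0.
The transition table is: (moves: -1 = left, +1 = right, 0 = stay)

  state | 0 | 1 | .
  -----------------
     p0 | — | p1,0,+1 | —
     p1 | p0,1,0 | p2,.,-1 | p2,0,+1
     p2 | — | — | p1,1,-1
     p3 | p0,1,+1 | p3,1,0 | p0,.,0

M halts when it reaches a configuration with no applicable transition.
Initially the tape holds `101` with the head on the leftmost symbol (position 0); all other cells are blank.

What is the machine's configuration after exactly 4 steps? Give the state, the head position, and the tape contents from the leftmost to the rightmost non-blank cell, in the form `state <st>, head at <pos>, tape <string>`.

state p2, head at 1, tape 00

state=p0 head=0 tape=[1]01   (p0,1)→(p1,0,+1)
state=p1 head=1 tape=0[0]1   (p1,0)→(p0,1,0)
state=p0 head=1 tape=0[1]1   (p0,1)→(p1,0,+1)
state=p1 head=2 tape=00[1]   (p1,1)→(p2,.,-1)
state=p2 head=1 tape=0[0].
After 4 steps: state p2, head at 1, tape 00.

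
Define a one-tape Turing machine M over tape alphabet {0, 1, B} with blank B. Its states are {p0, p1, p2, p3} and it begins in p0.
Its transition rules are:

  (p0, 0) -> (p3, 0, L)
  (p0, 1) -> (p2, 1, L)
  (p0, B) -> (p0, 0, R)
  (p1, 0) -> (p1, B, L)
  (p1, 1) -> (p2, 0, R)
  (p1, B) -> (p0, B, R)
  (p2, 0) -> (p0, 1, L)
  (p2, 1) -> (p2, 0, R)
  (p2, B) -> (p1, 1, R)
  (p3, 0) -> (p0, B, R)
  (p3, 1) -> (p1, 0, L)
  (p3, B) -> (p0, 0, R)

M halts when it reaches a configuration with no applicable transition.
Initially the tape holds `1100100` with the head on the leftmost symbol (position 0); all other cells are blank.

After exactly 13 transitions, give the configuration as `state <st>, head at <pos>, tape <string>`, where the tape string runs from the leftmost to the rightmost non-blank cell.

state p0, head at 1, tape 10010100

state=p0 head=0 tape=B[1]100100   (p0,1)→(p2,1,L)
state=p2 head=-1 tape=[B]1100100   (p2,B)→(p1,1,R)
state=p1 head=0 tape=1[1]100100   (p1,1)→(p2,0,R)
state=p2 head=1 tape=10[1]00100   (p2,1)→(p2,0,R)
state=p2 head=2 tape=100[0]0100   (p2,0)→(p0,1,L)
state=p0 head=1 tape=10[0]10100   (p0,0)→(p3,0,L)
state=p3 head=0 tape=1[0]010100   (p3,0)→(p0,B,R)
state=p0 head=1 tape=1B[0]10100   (p0,0)→(p3,0,L)
state=p3 head=0 tape=1[B]010100   (p3,B)→(p0,0,R)
state=p0 head=1 tape=10[0]10100   (p0,0)→(p3,0,L)
state=p3 head=0 tape=1[0]010100   (p3,0)→(p0,B,R)
state=p0 head=1 tape=1B[0]10100   (p0,0)→(p3,0,L)
state=p3 head=0 tape=1[B]010100   (p3,B)→(p0,0,R)
state=p0 head=1 tape=10[0]10100
After 13 steps: state p0, head at 1, tape 10010100.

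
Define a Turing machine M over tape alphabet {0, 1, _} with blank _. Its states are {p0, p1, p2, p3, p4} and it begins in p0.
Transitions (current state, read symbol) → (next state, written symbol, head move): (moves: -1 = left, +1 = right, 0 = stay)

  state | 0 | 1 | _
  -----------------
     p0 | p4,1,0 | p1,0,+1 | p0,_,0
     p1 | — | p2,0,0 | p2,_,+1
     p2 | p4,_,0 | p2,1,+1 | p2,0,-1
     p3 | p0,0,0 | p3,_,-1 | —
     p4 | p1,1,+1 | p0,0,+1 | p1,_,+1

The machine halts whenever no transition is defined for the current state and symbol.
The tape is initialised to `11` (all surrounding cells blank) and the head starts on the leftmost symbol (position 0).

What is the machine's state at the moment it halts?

p1

p0 | [1]1__   read 1 → write 0, move +1, go to p1
p1 | 0[1]__   read 1 → write 0, move 0, go to p2
p2 | 0[0]__   read 0 → write _, move 0, go to p4
p4 | 0[_]__   read _ → write _, move +1, go to p1
p1 | 0_[_]_   read _ → write _, move +1, go to p2
p2 | 0__[_]   read _ → write 0, move -1, go to p2
p2 | 0_[_]0   read _ → write 0, move -1, go to p2
p2 | 0[_]00   read _ → write 0, move -1, go to p2
p2 | [0]000   read 0 → write _, move 0, go to p4
p4 | [_]000   read _ → write _, move +1, go to p1
p1 | _[0]00
No transition is defined for (p1, 0); M halts in state p1.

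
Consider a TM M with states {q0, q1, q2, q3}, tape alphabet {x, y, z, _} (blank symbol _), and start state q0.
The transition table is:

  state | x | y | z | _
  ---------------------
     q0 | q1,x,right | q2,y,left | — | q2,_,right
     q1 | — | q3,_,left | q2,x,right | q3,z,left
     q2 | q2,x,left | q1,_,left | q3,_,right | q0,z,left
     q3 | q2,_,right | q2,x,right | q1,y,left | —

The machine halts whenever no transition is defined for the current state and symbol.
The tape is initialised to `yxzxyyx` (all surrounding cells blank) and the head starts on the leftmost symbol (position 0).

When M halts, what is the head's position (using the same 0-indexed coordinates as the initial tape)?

state=q0 head=0 tape=__[y]xzxyyx   (q0,y)→(q2,y,left)
state=q2 head=-1 tape=_[_]yxzxyyx   (q2,_)→(q0,z,left)
state=q0 head=-2 tape=[_]zyxzxyyx   (q0,_)→(q2,_,right)
state=q2 head=-1 tape=_[z]yxzxyyx   (q2,z)→(q3,_,right)
state=q3 head=0 tape=__[y]xzxyyx   (q3,y)→(q2,x,right)
state=q2 head=1 tape=__x[x]zxyyx   (q2,x)→(q2,x,left)
state=q2 head=0 tape=__[x]xzxyyx   (q2,x)→(q2,x,left)
state=q2 head=-1 tape=_[_]xxzxyyx   (q2,_)→(q0,z,left)
state=q0 head=-2 tape=[_]zxxzxyyx   (q0,_)→(q2,_,right)
state=q2 head=-1 tape=_[z]xxzxyyx   (q2,z)→(q3,_,right)
state=q3 head=0 tape=__[x]xzxyyx   (q3,x)→(q2,_,right)
state=q2 head=1 tape=___[x]zxyyx   (q2,x)→(q2,x,left)
state=q2 head=0 tape=__[_]xzxyyx   (q2,_)→(q0,z,left)
state=q0 head=-1 tape=_[_]zxzxyyx   (q0,_)→(q2,_,right)
state=q2 head=0 tape=__[z]xzxyyx   (q2,z)→(q3,_,right)
state=q3 head=1 tape=___[x]zxyyx   (q3,x)→(q2,_,right)
state=q2 head=2 tape=____[z]xyyx   (q2,z)→(q3,_,right)
state=q3 head=3 tape=_____[x]yyx   (q3,x)→(q2,_,right)
state=q2 head=4 tape=______[y]yx   (q2,y)→(q1,_,left)
state=q1 head=3 tape=_____[_]_yx   (q1,_)→(q3,z,left)
state=q3 head=2 tape=____[_]z_yx
At halt the head is at cell 2.

2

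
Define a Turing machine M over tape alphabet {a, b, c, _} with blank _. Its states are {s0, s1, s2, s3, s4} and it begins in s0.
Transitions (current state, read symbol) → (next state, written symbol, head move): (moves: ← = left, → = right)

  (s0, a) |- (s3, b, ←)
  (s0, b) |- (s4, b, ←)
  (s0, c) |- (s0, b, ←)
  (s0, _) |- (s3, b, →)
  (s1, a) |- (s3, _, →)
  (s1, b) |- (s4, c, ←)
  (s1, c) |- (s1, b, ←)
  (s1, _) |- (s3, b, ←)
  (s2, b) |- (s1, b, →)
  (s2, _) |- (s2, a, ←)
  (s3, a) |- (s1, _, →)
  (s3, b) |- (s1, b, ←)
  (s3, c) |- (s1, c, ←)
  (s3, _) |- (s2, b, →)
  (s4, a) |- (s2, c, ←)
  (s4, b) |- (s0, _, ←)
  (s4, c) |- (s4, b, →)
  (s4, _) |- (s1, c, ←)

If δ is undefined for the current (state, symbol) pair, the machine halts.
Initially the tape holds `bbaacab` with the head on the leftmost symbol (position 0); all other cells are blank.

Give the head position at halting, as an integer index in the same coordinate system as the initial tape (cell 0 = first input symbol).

s0 | ____[b]baacab   read b → write b, move ←, go to s4
s4 | ___[_]bbaacab   read _ → write c, move ←, go to s1
s1 | __[_]cbbaacab   read _ → write b, move ←, go to s3
s3 | _[_]bcbbaacab   read _ → write b, move →, go to s2
s2 | _b[b]cbbaacab   read b → write b, move →, go to s1
s1 | _bb[c]bbaacab   read c → write b, move ←, go to s1
s1 | _b[b]bbbaacab   read b → write c, move ←, go to s4
s4 | _[b]cbbbaacab   read b → write _, move ←, go to s0
s0 | [_]_cbbbaacab   read _ → write b, move →, go to s3
s3 | b[_]cbbbaacab   read _ → write b, move →, go to s2
s2 | bb[c]bbbaacab
At halt the head is at cell -2.

-2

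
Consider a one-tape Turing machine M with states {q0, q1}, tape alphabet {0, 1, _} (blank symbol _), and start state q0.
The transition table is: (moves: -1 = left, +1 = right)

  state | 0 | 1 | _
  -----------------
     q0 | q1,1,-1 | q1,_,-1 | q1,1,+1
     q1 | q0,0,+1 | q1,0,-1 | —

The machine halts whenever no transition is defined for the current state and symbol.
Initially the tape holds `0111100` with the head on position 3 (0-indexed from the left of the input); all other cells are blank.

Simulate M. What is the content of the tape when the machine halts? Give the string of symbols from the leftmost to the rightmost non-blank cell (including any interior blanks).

state=q0 head=3 tape=011[1]100__   (q0,1)→(q1,_,-1)
state=q1 head=2 tape=01[1]_100__   (q1,1)→(q1,0,-1)
state=q1 head=1 tape=0[1]0_100__   (q1,1)→(q1,0,-1)
state=q1 head=0 tape=[0]00_100__   (q1,0)→(q0,0,+1)
state=q0 head=1 tape=0[0]0_100__   (q0,0)→(q1,1,-1)
state=q1 head=0 tape=[0]10_100__   (q1,0)→(q0,0,+1)
state=q0 head=1 tape=0[1]0_100__   (q0,1)→(q1,_,-1)
state=q1 head=0 tape=[0]_0_100__   (q1,0)→(q0,0,+1)
state=q0 head=1 tape=0[_]0_100__   (q0,_)→(q1,1,+1)
state=q1 head=2 tape=01[0]_100__   (q1,0)→(q0,0,+1)
state=q0 head=3 tape=010[_]100__   (q0,_)→(q1,1,+1)
state=q1 head=4 tape=0101[1]00__   (q1,1)→(q1,0,-1)
state=q1 head=3 tape=010[1]000__   (q1,1)→(q1,0,-1)
state=q1 head=2 tape=01[0]0000__   (q1,0)→(q0,0,+1)
state=q0 head=3 tape=010[0]000__   (q0,0)→(q1,1,-1)
state=q1 head=2 tape=01[0]1000__   (q1,0)→(q0,0,+1)
state=q0 head=3 tape=010[1]000__   (q0,1)→(q1,_,-1)
state=q1 head=2 tape=01[0]_000__   (q1,0)→(q0,0,+1)
state=q0 head=3 tape=010[_]000__   (q0,_)→(q1,1,+1)
state=q1 head=4 tape=0101[0]00__   (q1,0)→(q0,0,+1)
state=q0 head=5 tape=01010[0]0__   (q0,0)→(q1,1,-1)
state=q1 head=4 tape=0101[0]10__   (q1,0)→(q0,0,+1)
state=q0 head=5 tape=01010[1]0__   (q0,1)→(q1,_,-1)
state=q1 head=4 tape=0101[0]_0__   (q1,0)→(q0,0,+1)
state=q0 head=5 tape=01010[_]0__   (q0,_)→(q1,1,+1)
state=q1 head=6 tape=010101[0]__   (q1,0)→(q0,0,+1)
state=q0 head=7 tape=0101010[_]_   (q0,_)→(q1,1,+1)
state=q1 head=8 tape=01010101[_]
The non-blank tape span at halt is 01010101.

01010101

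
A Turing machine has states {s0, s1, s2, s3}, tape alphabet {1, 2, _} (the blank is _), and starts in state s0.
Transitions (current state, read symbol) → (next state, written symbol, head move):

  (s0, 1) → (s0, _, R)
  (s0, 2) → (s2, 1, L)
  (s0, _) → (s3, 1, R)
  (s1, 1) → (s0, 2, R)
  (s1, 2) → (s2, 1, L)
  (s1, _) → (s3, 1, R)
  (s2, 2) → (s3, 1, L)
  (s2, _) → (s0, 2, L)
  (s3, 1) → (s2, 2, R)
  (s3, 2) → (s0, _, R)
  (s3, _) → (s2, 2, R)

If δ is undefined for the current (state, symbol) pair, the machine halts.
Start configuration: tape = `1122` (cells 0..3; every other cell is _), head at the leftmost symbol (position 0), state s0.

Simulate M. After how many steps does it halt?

16

s0 | [1]122___   read 1 → write _, move R, go to s0
s0 | _[1]22___   read 1 → write _, move R, go to s0
s0 | __[2]2___   read 2 → write 1, move L, go to s2
s2 | _[_]12___   read _ → write 2, move L, go to s0
s0 | [_]212___   read _ → write 1, move R, go to s3
s3 | 1[2]12___   read 2 → write _, move R, go to s0
s0 | 1_[1]2___   read 1 → write _, move R, go to s0
s0 | 1__[2]___   read 2 → write 1, move L, go to s2
s2 | 1_[_]1___   read _ → write 2, move L, go to s0
s0 | 1[_]21___   read _ → write 1, move R, go to s3
s3 | 11[2]1___   read 2 → write _, move R, go to s0
s0 | 11_[1]___   read 1 → write _, move R, go to s0
s0 | 11__[_]__   read _ → write 1, move R, go to s3
s3 | 11__1[_]_   read _ → write 2, move R, go to s2
s2 | 11__12[_]   read _ → write 2, move L, go to s0
s0 | 11__1[2]2   read 2 → write 1, move L, go to s2
s2 | 11__[1]12
M halts after 16 transitions.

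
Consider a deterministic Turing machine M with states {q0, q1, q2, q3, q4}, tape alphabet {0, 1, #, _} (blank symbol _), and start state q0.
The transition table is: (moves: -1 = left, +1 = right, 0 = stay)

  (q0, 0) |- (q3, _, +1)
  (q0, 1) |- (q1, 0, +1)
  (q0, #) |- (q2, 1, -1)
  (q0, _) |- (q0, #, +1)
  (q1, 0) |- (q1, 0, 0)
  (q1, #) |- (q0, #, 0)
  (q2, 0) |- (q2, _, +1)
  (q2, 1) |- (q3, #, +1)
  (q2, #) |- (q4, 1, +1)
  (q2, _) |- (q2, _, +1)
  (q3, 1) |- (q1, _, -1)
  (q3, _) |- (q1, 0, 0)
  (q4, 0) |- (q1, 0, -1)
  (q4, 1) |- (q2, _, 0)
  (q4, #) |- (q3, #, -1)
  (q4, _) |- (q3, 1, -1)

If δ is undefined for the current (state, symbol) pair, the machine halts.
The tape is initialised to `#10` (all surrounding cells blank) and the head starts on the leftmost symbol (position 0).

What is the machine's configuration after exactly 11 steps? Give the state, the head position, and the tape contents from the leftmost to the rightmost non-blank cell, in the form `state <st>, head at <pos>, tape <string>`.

state q1, head at 1, tape #00

state=q0 head=0 tape=_[#]10   (q0,#)→(q2,1,-1)
state=q2 head=-1 tape=[_]110   (q2,_)→(q2,_,+1)
state=q2 head=0 tape=_[1]10   (q2,1)→(q3,#,+1)
state=q3 head=1 tape=_#[1]0   (q3,1)→(q1,_,-1)
state=q1 head=0 tape=_[#]_0   (q1,#)→(q0,#,0)
state=q0 head=0 tape=_[#]_0   (q0,#)→(q2,1,-1)
state=q2 head=-1 tape=[_]1_0   (q2,_)→(q2,_,+1)
state=q2 head=0 tape=_[1]_0   (q2,1)→(q3,#,+1)
state=q3 head=1 tape=_#[_]0   (q3,_)→(q1,0,0)
state=q1 head=1 tape=_#[0]0   (q1,0)→(q1,0,0)
state=q1 head=1 tape=_#[0]0   (q1,0)→(q1,0,0)
state=q1 head=1 tape=_#[0]0
After 11 steps: state q1, head at 1, tape #00.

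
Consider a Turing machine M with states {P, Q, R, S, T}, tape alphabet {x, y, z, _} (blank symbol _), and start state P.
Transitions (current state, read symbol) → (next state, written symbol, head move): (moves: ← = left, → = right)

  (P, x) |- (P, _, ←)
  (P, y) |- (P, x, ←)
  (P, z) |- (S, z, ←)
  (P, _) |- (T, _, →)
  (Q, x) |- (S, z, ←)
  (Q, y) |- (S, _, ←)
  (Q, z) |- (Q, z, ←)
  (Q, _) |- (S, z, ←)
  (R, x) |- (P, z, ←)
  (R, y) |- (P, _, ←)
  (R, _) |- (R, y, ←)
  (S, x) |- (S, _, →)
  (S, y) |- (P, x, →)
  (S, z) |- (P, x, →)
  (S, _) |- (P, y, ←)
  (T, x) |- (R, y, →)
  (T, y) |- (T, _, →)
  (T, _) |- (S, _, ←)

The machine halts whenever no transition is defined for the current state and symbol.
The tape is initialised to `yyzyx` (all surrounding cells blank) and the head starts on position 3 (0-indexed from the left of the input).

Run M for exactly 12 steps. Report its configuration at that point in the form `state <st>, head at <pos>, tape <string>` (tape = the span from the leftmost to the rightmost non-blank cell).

state P, head at -1, tape xy__x

state=P head=3 tape=_yyz[y]x   (P,y)→(P,x,←)
state=P head=2 tape=_yy[z]xx   (P,z)→(S,z,←)
state=S head=1 tape=_y[y]zxx   (S,y)→(P,x,→)
state=P head=2 tape=_yx[z]xx   (P,z)→(S,z,←)
state=S head=1 tape=_y[x]zxx   (S,x)→(S,_,→)
state=S head=2 tape=_y_[z]xx   (S,z)→(P,x,→)
state=P head=3 tape=_y_x[x]x   (P,x)→(P,_,←)
state=P head=2 tape=_y_[x]_x   (P,x)→(P,_,←)
state=P head=1 tape=_y[_]__x   (P,_)→(T,_,→)
state=T head=2 tape=_y_[_]_x   (T,_)→(S,_,←)
state=S head=1 tape=_y[_]__x   (S,_)→(P,y,←)
state=P head=0 tape=_[y]y__x   (P,y)→(P,x,←)
state=P head=-1 tape=[_]xy__x
After 12 steps: state P, head at -1, tape xy__x.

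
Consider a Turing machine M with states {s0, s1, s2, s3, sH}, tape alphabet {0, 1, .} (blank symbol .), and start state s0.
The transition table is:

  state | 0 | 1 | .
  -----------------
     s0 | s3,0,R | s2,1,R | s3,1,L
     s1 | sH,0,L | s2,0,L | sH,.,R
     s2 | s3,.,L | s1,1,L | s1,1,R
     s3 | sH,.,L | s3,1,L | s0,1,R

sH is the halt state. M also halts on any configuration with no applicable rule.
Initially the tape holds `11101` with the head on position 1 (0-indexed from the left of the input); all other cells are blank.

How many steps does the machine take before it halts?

5

state=s0 head=1 tape=.1[1]101   (s0,1)→(s2,1,R)
state=s2 head=2 tape=.11[1]01   (s2,1)→(s1,1,L)
state=s1 head=1 tape=.1[1]101   (s1,1)→(s2,0,L)
state=s2 head=0 tape=.[1]0101   (s2,1)→(s1,1,L)
state=s1 head=-1 tape=[.]10101   (s1,.)→(sH,.,R)
state=sH head=0 tape=.[1]0101
M halts after 5 transitions.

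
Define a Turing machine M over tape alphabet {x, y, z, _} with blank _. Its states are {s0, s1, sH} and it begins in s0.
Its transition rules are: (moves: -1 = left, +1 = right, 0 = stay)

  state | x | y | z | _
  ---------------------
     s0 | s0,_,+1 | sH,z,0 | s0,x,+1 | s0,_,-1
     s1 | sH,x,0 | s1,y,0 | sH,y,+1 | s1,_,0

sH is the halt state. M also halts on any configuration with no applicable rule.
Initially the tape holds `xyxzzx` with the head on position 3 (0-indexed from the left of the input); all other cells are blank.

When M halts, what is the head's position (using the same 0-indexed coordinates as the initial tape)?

state=s0 head=3 tape=xyx[z]zx_   (s0,z)→(s0,x,+1)
state=s0 head=4 tape=xyxx[z]x_   (s0,z)→(s0,x,+1)
state=s0 head=5 tape=xyxxx[x]_   (s0,x)→(s0,_,+1)
state=s0 head=6 tape=xyxxx_[_]   (s0,_)→(s0,_,-1)
state=s0 head=5 tape=xyxxx[_]_   (s0,_)→(s0,_,-1)
state=s0 head=4 tape=xyxx[x]__   (s0,x)→(s0,_,+1)
state=s0 head=5 tape=xyxx_[_]_   (s0,_)→(s0,_,-1)
state=s0 head=4 tape=xyxx[_]__   (s0,_)→(s0,_,-1)
state=s0 head=3 tape=xyx[x]___   (s0,x)→(s0,_,+1)
state=s0 head=4 tape=xyx_[_]__   (s0,_)→(s0,_,-1)
state=s0 head=3 tape=xyx[_]___   (s0,_)→(s0,_,-1)
state=s0 head=2 tape=xy[x]____   (s0,x)→(s0,_,+1)
state=s0 head=3 tape=xy_[_]___   (s0,_)→(s0,_,-1)
state=s0 head=2 tape=xy[_]____   (s0,_)→(s0,_,-1)
state=s0 head=1 tape=x[y]_____   (s0,y)→(sH,z,0)
state=sH head=1 tape=x[z]_____
At halt the head is at cell 1.

1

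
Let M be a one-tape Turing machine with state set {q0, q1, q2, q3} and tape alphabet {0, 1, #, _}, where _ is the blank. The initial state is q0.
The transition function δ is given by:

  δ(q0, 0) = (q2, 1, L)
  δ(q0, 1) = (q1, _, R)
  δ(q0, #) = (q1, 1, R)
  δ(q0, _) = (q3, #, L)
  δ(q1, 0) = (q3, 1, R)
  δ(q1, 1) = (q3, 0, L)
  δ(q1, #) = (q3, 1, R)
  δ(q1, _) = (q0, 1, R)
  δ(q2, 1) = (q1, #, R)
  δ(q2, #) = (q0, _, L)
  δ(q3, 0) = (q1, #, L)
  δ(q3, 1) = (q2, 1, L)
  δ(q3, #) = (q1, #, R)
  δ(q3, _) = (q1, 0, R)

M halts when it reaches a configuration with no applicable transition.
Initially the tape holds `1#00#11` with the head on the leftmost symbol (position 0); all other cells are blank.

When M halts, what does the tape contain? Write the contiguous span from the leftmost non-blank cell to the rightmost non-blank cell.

q0 | [1]#00#11___   read 1 → write _, move R, go to q1
q1 | _[#]00#11___   read # → write 1, move R, go to q3
q3 | _1[0]0#11___   read 0 → write #, move L, go to q1
q1 | _[1]#0#11___   read 1 → write 0, move L, go to q3
q3 | [_]0#0#11___   read _ → write 0, move R, go to q1
q1 | 0[0]#0#11___   read 0 → write 1, move R, go to q3
q3 | 01[#]0#11___   read # → write #, move R, go to q1
q1 | 01#[0]#11___   read 0 → write 1, move R, go to q3
q3 | 01#1[#]11___   read # → write #, move R, go to q1
q1 | 01#1#[1]1___   read 1 → write 0, move L, go to q3
q3 | 01#1[#]01___   read # → write #, move R, go to q1
q1 | 01#1#[0]1___   read 0 → write 1, move R, go to q3
q3 | 01#1#1[1]___   read 1 → write 1, move L, go to q2
q2 | 01#1#[1]1___   read 1 → write #, move R, go to q1
q1 | 01#1##[1]___   read 1 → write 0, move L, go to q3
q3 | 01#1#[#]0___   read # → write #, move R, go to q1
q1 | 01#1##[0]___   read 0 → write 1, move R, go to q3
q3 | 01#1##1[_]__   read _ → write 0, move R, go to q1
q1 | 01#1##10[_]_   read _ → write 1, move R, go to q0
q0 | 01#1##101[_]   read _ → write #, move L, go to q3
q3 | 01#1##10[1]#   read 1 → write 1, move L, go to q2
q2 | 01#1##1[0]1#
The non-blank tape span at halt is 01#1##101#.

01#1##101#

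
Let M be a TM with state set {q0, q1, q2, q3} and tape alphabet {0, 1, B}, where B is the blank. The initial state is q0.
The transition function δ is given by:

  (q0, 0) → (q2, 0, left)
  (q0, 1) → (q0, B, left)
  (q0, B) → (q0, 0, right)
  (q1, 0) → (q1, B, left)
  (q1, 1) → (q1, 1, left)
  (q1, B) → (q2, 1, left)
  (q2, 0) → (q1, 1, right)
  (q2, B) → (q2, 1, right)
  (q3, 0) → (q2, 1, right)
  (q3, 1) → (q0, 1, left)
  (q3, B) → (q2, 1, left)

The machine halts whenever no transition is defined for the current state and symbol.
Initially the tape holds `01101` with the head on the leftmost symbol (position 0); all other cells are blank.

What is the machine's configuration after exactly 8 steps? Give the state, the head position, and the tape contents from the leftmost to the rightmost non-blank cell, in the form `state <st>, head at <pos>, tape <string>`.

state q2, head at -2, tape 11111101

q0 | BBB[0]1101   read 0 → write 0, move left, go to q2
q2 | BB[B]01101   read B → write 1, move right, go to q2
q2 | BB1[0]1101   read 0 → write 1, move right, go to q1
q1 | BB11[1]101   read 1 → write 1, move left, go to q1
q1 | BB1[1]1101   read 1 → write 1, move left, go to q1
q1 | BB[1]11101   read 1 → write 1, move left, go to q1
q1 | B[B]111101   read B → write 1, move left, go to q2
q2 | [B]1111101   read B → write 1, move right, go to q2
q2 | 1[1]111101
After 8 steps: state q2, head at -2, tape 11111101.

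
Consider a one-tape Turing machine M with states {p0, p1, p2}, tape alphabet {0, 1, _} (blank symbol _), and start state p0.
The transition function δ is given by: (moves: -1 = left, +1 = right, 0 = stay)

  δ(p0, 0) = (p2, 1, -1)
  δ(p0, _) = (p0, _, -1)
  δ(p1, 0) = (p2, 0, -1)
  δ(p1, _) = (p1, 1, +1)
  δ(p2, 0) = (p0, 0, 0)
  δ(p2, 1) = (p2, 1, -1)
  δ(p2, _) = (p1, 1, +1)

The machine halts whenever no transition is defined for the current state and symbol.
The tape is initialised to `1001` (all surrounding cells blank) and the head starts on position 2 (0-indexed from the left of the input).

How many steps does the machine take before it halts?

5

p0 | _10[0]1   read 0 → write 1, move -1, go to p2
p2 | _1[0]11   read 0 → write 0, move 0, go to p0
p0 | _1[0]11   read 0 → write 1, move -1, go to p2
p2 | _[1]111   read 1 → write 1, move -1, go to p2
p2 | [_]1111   read _ → write 1, move +1, go to p1
p1 | 1[1]111
M halts after 5 transitions.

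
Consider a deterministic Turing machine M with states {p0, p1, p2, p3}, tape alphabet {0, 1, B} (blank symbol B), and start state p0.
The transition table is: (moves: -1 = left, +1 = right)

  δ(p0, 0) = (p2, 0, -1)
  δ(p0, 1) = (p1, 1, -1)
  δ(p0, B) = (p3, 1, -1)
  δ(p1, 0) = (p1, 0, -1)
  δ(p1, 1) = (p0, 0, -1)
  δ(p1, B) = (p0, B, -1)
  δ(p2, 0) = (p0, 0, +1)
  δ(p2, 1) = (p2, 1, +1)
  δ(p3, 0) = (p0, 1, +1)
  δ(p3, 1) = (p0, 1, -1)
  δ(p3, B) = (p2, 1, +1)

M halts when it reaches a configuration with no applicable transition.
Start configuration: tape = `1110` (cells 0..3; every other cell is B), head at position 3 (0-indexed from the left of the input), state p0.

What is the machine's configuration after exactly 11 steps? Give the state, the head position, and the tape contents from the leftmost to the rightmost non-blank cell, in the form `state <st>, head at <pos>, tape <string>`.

state p0, head at -2, tape 10101

state=p0 head=3 tape=BB111[0]B   (p0,0)→(p2,0,-1)
state=p2 head=2 tape=BB11[1]0B   (p2,1)→(p2,1,+1)
state=p2 head=3 tape=BB111[0]B   (p2,0)→(p0,0,+1)
state=p0 head=4 tape=BB1110[B]   (p0,B)→(p3,1,-1)
state=p3 head=3 tape=BB111[0]1   (p3,0)→(p0,1,+1)
state=p0 head=4 tape=BB1111[1]   (p0,1)→(p1,1,-1)
state=p1 head=3 tape=BB111[1]1   (p1,1)→(p0,0,-1)
state=p0 head=2 tape=BB11[1]01   (p0,1)→(p1,1,-1)
state=p1 head=1 tape=BB1[1]101   (p1,1)→(p0,0,-1)
state=p0 head=0 tape=BB[1]0101   (p0,1)→(p1,1,-1)
state=p1 head=-1 tape=B[B]10101   (p1,B)→(p0,B,-1)
state=p0 head=-2 tape=[B]B10101
After 11 steps: state p0, head at -2, tape 10101.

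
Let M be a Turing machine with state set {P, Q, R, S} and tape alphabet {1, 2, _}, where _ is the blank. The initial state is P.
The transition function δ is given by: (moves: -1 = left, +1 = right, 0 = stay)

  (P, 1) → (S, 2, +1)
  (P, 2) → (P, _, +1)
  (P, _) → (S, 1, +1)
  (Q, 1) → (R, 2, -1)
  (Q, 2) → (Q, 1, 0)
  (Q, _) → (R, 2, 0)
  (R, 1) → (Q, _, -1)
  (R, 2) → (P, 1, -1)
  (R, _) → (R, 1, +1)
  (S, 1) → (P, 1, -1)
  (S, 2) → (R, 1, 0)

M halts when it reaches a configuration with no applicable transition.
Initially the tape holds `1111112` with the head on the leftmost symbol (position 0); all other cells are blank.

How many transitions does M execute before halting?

26

P | [1]111112   read 1 → write 2, move +1, go to S
S | 2[1]11112   read 1 → write 1, move -1, go to P
P | [2]111112   read 2 → write _, move +1, go to P
P | _[1]11112   read 1 → write 2, move +1, go to S
S | _2[1]1112   read 1 → write 1, move -1, go to P
P | _[2]11112   read 2 → write _, move +1, go to P
P | __[1]1112   read 1 → write 2, move +1, go to S
S | __2[1]112   read 1 → write 1, move -1, go to P
P | __[2]1112   read 2 → write _, move +1, go to P
P | ___[1]112   read 1 → write 2, move +1, go to S
S | ___2[1]12   read 1 → write 1, move -1, go to P
P | ___[2]112   read 2 → write _, move +1, go to P
P | ____[1]12   read 1 → write 2, move +1, go to S
S | ____2[1]2   read 1 → write 1, move -1, go to P
P | ____[2]12   read 2 → write _, move +1, go to P
P | _____[1]2   read 1 → write 2, move +1, go to S
S | _____2[2]   read 2 → write 1, move 0, go to R
R | _____2[1]   read 1 → write _, move -1, go to Q
Q | _____[2]_   read 2 → write 1, move 0, go to Q
Q | _____[1]_   read 1 → write 2, move -1, go to R
R | ____[_]2_   read _ → write 1, move +1, go to R
R | ____1[2]_   read 2 → write 1, move -1, go to P
P | ____[1]1_   read 1 → write 2, move +1, go to S
S | ____2[1]_   read 1 → write 1, move -1, go to P
P | ____[2]1_   read 2 → write _, move +1, go to P
P | _____[1]_   read 1 → write 2, move +1, go to S
S | _____2[_]
M halts after 26 transitions.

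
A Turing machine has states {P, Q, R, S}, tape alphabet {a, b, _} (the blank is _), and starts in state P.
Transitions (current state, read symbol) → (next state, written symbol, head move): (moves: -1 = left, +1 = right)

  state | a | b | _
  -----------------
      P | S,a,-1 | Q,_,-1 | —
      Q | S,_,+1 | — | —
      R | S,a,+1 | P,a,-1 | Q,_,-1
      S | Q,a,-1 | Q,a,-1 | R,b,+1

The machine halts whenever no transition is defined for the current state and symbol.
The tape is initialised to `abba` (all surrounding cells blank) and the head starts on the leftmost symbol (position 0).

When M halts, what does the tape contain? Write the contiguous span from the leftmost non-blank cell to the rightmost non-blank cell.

P | _[a]bba   read a → write a, move -1, go to S
S | [_]abba   read _ → write b, move +1, go to R
R | b[a]bba   read a → write a, move +1, go to S
S | ba[b]ba   read b → write a, move -1, go to Q
Q | b[a]aba   read a → write _, move +1, go to S
S | b_[a]ba   read a → write a, move -1, go to Q
Q | b[_]aba
The non-blank tape span at halt is b_aba.

b_aba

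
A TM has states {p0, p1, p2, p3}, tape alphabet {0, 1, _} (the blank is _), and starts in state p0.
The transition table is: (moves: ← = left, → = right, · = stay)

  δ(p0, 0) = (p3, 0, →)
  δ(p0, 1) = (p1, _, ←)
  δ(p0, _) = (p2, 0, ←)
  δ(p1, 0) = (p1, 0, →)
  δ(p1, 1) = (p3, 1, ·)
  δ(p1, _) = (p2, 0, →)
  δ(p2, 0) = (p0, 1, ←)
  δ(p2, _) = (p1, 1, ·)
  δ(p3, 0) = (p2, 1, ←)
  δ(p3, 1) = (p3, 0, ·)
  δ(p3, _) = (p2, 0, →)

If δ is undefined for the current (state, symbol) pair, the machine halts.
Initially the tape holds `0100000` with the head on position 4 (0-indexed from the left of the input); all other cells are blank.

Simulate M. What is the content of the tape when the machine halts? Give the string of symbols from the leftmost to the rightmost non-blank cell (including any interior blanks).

p0 | 0100[0]00   read 0 → write 0, move →, go to p3
p3 | 01000[0]0   read 0 → write 1, move ←, go to p2
p2 | 0100[0]10   read 0 → write 1, move ←, go to p0
p0 | 010[0]110   read 0 → write 0, move →, go to p3
p3 | 0100[1]10   read 1 → write 0, move ·, go to p3
p3 | 0100[0]10   read 0 → write 1, move ←, go to p2
p2 | 010[0]110   read 0 → write 1, move ←, go to p0
p0 | 01[0]1110   read 0 → write 0, move →, go to p3
p3 | 010[1]110   read 1 → write 0, move ·, go to p3
p3 | 010[0]110   read 0 → write 1, move ←, go to p2
p2 | 01[0]1110   read 0 → write 1, move ←, go to p0
p0 | 0[1]11110   read 1 → write _, move ←, go to p1
p1 | [0]_11110   read 0 → write 0, move →, go to p1
p1 | 0[_]11110   read _ → write 0, move →, go to p2
p2 | 00[1]1110
The non-blank tape span at halt is 0011110.

0011110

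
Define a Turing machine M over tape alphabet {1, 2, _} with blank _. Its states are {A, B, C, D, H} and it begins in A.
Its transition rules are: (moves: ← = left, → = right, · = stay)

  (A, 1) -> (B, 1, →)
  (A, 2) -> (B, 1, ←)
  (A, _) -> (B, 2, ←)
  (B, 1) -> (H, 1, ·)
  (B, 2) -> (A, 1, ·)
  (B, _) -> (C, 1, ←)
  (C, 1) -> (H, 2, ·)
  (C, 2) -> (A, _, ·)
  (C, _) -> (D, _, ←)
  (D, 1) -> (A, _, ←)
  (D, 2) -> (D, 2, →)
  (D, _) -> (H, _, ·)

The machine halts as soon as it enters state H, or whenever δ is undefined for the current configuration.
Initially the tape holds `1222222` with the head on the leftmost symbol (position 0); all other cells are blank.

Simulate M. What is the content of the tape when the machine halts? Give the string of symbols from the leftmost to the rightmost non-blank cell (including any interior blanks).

A | [1]222222_   read 1 → write 1, move →, go to B
B | 1[2]22222_   read 2 → write 1, move ·, go to A
A | 1[1]22222_   read 1 → write 1, move →, go to B
B | 11[2]2222_   read 2 → write 1, move ·, go to A
A | 11[1]2222_   read 1 → write 1, move →, go to B
B | 111[2]222_   read 2 → write 1, move ·, go to A
A | 111[1]222_   read 1 → write 1, move →, go to B
B | 1111[2]22_   read 2 → write 1, move ·, go to A
A | 1111[1]22_   read 1 → write 1, move →, go to B
B | 11111[2]2_   read 2 → write 1, move ·, go to A
A | 11111[1]2_   read 1 → write 1, move →, go to B
B | 111111[2]_   read 2 → write 1, move ·, go to A
A | 111111[1]_   read 1 → write 1, move →, go to B
B | 1111111[_]   read _ → write 1, move ←, go to C
C | 111111[1]1   read 1 → write 2, move ·, go to H
H | 111111[2]1
The non-blank tape span at halt is 11111121.

11111121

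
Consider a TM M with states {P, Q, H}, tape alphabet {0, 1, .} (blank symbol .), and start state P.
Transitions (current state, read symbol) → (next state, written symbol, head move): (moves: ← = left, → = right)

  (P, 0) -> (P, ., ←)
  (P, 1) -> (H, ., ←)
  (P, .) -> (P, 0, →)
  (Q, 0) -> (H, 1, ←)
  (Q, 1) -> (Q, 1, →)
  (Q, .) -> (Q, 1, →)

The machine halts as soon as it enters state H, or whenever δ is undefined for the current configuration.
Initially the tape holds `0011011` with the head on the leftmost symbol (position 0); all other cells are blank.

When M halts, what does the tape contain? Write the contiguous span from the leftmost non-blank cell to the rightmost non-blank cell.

state=P head=0 tape=..[0]011011   (P,0)→(P,.,←)
state=P head=-1 tape=.[.].011011   (P,.)→(P,0,→)
state=P head=0 tape=.0[.]011011   (P,.)→(P,0,→)
state=P head=1 tape=.00[0]11011   (P,0)→(P,.,←)
state=P head=0 tape=.0[0].11011   (P,0)→(P,.,←)
state=P head=-1 tape=.[0]..11011   (P,0)→(P,.,←)
state=P head=-2 tape=[.]...11011   (P,.)→(P,0,→)
state=P head=-1 tape=0[.]..11011   (P,.)→(P,0,→)
state=P head=0 tape=00[.].11011   (P,.)→(P,0,→)
state=P head=1 tape=000[.]11011   (P,.)→(P,0,→)
state=P head=2 tape=0000[1]1011   (P,1)→(H,.,←)
state=H head=1 tape=000[0].1011
The non-blank tape span at halt is 0000.1011.

0000.1011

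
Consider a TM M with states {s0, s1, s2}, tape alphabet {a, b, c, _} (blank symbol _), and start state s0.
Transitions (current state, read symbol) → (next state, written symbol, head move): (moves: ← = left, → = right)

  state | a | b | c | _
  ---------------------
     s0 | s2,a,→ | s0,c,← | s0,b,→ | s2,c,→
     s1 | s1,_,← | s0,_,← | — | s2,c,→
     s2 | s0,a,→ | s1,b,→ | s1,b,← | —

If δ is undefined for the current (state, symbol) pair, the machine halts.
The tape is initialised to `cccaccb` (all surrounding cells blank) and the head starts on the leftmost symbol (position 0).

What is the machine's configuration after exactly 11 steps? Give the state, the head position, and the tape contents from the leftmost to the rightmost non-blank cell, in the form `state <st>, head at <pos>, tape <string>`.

s0 | _[c]ccaccb   read c → write b, move →, go to s0
s0 | _b[c]caccb   read c → write b, move →, go to s0
s0 | _bb[c]accb   read c → write b, move →, go to s0
s0 | _bbb[a]ccb   read a → write a, move →, go to s2
s2 | _bbba[c]cb   read c → write b, move ←, go to s1
s1 | _bbb[a]bcb   read a → write _, move ←, go to s1
s1 | _bb[b]_bcb   read b → write _, move ←, go to s0
s0 | _b[b]__bcb   read b → write c, move ←, go to s0
s0 | _[b]c__bcb   read b → write c, move ←, go to s0
s0 | [_]cc__bcb   read _ → write c, move →, go to s2
s2 | c[c]c__bcb   read c → write b, move ←, go to s1
s1 | [c]bc__bcb
After 11 steps: state s1, head at -1, tape cbc__bcb.

state s1, head at -1, tape cbc__bcb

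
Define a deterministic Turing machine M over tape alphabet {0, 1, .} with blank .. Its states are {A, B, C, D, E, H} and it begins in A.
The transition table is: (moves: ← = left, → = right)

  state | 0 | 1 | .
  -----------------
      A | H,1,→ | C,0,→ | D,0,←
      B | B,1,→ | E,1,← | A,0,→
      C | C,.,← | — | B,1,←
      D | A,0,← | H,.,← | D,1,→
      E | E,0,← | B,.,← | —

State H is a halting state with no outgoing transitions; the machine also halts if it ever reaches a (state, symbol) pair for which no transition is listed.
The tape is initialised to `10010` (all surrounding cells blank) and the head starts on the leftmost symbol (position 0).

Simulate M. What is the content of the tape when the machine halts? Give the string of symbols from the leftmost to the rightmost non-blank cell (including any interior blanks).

11...10

state=A head=0 tape=..[1]0010   (A,1)→(C,0,→)
state=C head=1 tape=..0[0]010   (C,0)→(C,.,←)
state=C head=0 tape=..[0].010   (C,0)→(C,.,←)
state=C head=-1 tape=.[.]..010   (C,.)→(B,1,←)
state=B head=-2 tape=[.]1..010   (B,.)→(A,0,→)
state=A head=-1 tape=0[1]..010   (A,1)→(C,0,→)
state=C head=0 tape=00[.].010   (C,.)→(B,1,←)
state=B head=-1 tape=0[0]1.010   (B,0)→(B,1,→)
state=B head=0 tape=01[1].010   (B,1)→(E,1,←)
state=E head=-1 tape=0[1]1.010   (E,1)→(B,.,←)
state=B head=-2 tape=[0].1.010   (B,0)→(B,1,→)
state=B head=-1 tape=1[.]1.010   (B,.)→(A,0,→)
state=A head=0 tape=10[1].010   (A,1)→(C,0,→)
state=C head=1 tape=100[.]010   (C,.)→(B,1,←)
state=B head=0 tape=10[0]1010   (B,0)→(B,1,→)
state=B head=1 tape=101[1]010   (B,1)→(E,1,←)
state=E head=0 tape=10[1]1010   (E,1)→(B,.,←)
state=B head=-1 tape=1[0].1010   (B,0)→(B,1,→)
state=B head=0 tape=11[.]1010   (B,.)→(A,0,→)
state=A head=1 tape=110[1]010   (A,1)→(C,0,→)
state=C head=2 tape=1100[0]10   (C,0)→(C,.,←)
state=C head=1 tape=110[0].10   (C,0)→(C,.,←)
state=C head=0 tape=11[0]..10   (C,0)→(C,.,←)
state=C head=-1 tape=1[1]...10
The non-blank tape span at halt is 11...10.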